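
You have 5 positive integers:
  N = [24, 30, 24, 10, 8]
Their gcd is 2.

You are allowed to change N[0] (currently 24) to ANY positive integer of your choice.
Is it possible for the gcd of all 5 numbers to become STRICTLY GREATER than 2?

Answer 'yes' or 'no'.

Answer: no

Derivation:
Current gcd = 2
gcd of all OTHER numbers (without N[0]=24): gcd([30, 24, 10, 8]) = 2
The new gcd after any change is gcd(2, new_value).
This can be at most 2.
Since 2 = old gcd 2, the gcd can only stay the same or decrease.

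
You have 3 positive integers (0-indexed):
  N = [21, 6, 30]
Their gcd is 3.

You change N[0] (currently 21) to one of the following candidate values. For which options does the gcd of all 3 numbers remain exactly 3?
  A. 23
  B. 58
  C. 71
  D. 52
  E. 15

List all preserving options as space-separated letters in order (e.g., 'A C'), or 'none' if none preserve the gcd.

Old gcd = 3; gcd of others (without N[0]) = 6
New gcd for candidate v: gcd(6, v). Preserves old gcd iff gcd(6, v) = 3.
  Option A: v=23, gcd(6,23)=1 -> changes
  Option B: v=58, gcd(6,58)=2 -> changes
  Option C: v=71, gcd(6,71)=1 -> changes
  Option D: v=52, gcd(6,52)=2 -> changes
  Option E: v=15, gcd(6,15)=3 -> preserves

Answer: E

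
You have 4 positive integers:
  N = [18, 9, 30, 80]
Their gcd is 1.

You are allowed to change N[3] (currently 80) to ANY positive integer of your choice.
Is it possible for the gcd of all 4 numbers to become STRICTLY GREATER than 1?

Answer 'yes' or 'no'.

Answer: yes

Derivation:
Current gcd = 1
gcd of all OTHER numbers (without N[3]=80): gcd([18, 9, 30]) = 3
The new gcd after any change is gcd(3, new_value).
This can be at most 3.
Since 3 > old gcd 1, the gcd CAN increase (e.g., set N[3] = 3).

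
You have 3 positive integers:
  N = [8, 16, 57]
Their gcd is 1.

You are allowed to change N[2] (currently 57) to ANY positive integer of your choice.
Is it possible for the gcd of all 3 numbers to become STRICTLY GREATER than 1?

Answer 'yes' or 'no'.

Answer: yes

Derivation:
Current gcd = 1
gcd of all OTHER numbers (without N[2]=57): gcd([8, 16]) = 8
The new gcd after any change is gcd(8, new_value).
This can be at most 8.
Since 8 > old gcd 1, the gcd CAN increase (e.g., set N[2] = 8).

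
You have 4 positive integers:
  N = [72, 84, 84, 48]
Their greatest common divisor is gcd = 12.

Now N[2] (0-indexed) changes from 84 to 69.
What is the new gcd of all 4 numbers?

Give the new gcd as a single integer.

Answer: 3

Derivation:
Numbers: [72, 84, 84, 48], gcd = 12
Change: index 2, 84 -> 69
gcd of the OTHER numbers (without index 2): gcd([72, 84, 48]) = 12
New gcd = gcd(g_others, new_val) = gcd(12, 69) = 3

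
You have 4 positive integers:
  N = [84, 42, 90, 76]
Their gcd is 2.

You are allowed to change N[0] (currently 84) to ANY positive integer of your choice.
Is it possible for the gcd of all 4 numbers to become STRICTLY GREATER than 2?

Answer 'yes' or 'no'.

Answer: no

Derivation:
Current gcd = 2
gcd of all OTHER numbers (without N[0]=84): gcd([42, 90, 76]) = 2
The new gcd after any change is gcd(2, new_value).
This can be at most 2.
Since 2 = old gcd 2, the gcd can only stay the same or decrease.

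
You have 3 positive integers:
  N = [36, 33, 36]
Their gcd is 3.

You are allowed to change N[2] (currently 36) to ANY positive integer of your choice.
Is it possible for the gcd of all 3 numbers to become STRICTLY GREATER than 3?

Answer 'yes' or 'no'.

Answer: no

Derivation:
Current gcd = 3
gcd of all OTHER numbers (without N[2]=36): gcd([36, 33]) = 3
The new gcd after any change is gcd(3, new_value).
This can be at most 3.
Since 3 = old gcd 3, the gcd can only stay the same or decrease.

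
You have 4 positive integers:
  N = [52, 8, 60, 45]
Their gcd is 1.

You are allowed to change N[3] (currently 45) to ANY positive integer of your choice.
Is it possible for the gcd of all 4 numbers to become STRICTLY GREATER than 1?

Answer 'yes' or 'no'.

Current gcd = 1
gcd of all OTHER numbers (without N[3]=45): gcd([52, 8, 60]) = 4
The new gcd after any change is gcd(4, new_value).
This can be at most 4.
Since 4 > old gcd 1, the gcd CAN increase (e.g., set N[3] = 4).

Answer: yes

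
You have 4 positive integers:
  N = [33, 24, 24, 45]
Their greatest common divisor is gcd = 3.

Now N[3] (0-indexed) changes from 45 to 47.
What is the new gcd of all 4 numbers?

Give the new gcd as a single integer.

Answer: 1

Derivation:
Numbers: [33, 24, 24, 45], gcd = 3
Change: index 3, 45 -> 47
gcd of the OTHER numbers (without index 3): gcd([33, 24, 24]) = 3
New gcd = gcd(g_others, new_val) = gcd(3, 47) = 1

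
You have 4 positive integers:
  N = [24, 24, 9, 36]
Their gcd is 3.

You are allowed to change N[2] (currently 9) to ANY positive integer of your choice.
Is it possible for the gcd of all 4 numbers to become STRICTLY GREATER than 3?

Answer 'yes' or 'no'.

Answer: yes

Derivation:
Current gcd = 3
gcd of all OTHER numbers (without N[2]=9): gcd([24, 24, 36]) = 12
The new gcd after any change is gcd(12, new_value).
This can be at most 12.
Since 12 > old gcd 3, the gcd CAN increase (e.g., set N[2] = 12).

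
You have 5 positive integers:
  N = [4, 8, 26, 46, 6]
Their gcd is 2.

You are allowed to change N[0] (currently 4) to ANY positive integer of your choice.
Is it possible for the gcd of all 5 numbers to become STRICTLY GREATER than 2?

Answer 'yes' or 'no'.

Answer: no

Derivation:
Current gcd = 2
gcd of all OTHER numbers (without N[0]=4): gcd([8, 26, 46, 6]) = 2
The new gcd after any change is gcd(2, new_value).
This can be at most 2.
Since 2 = old gcd 2, the gcd can only stay the same or decrease.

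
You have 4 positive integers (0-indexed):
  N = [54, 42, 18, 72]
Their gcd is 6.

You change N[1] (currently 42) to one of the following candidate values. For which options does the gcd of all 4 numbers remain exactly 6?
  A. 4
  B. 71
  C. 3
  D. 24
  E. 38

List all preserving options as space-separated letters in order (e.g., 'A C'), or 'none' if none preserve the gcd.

Old gcd = 6; gcd of others (without N[1]) = 18
New gcd for candidate v: gcd(18, v). Preserves old gcd iff gcd(18, v) = 6.
  Option A: v=4, gcd(18,4)=2 -> changes
  Option B: v=71, gcd(18,71)=1 -> changes
  Option C: v=3, gcd(18,3)=3 -> changes
  Option D: v=24, gcd(18,24)=6 -> preserves
  Option E: v=38, gcd(18,38)=2 -> changes

Answer: D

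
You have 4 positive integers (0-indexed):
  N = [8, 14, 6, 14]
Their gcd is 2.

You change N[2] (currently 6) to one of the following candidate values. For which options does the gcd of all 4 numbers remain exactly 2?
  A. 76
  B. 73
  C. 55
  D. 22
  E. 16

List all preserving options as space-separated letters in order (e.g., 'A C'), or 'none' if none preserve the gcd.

Answer: A D E

Derivation:
Old gcd = 2; gcd of others (without N[2]) = 2
New gcd for candidate v: gcd(2, v). Preserves old gcd iff gcd(2, v) = 2.
  Option A: v=76, gcd(2,76)=2 -> preserves
  Option B: v=73, gcd(2,73)=1 -> changes
  Option C: v=55, gcd(2,55)=1 -> changes
  Option D: v=22, gcd(2,22)=2 -> preserves
  Option E: v=16, gcd(2,16)=2 -> preserves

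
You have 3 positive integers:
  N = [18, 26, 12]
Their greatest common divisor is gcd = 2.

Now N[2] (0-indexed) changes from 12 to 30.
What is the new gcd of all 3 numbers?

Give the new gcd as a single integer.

Numbers: [18, 26, 12], gcd = 2
Change: index 2, 12 -> 30
gcd of the OTHER numbers (without index 2): gcd([18, 26]) = 2
New gcd = gcd(g_others, new_val) = gcd(2, 30) = 2

Answer: 2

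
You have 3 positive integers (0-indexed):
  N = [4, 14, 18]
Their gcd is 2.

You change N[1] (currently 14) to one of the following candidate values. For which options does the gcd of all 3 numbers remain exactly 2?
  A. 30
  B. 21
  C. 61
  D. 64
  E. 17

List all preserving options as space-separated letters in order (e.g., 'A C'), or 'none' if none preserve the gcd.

Old gcd = 2; gcd of others (without N[1]) = 2
New gcd for candidate v: gcd(2, v). Preserves old gcd iff gcd(2, v) = 2.
  Option A: v=30, gcd(2,30)=2 -> preserves
  Option B: v=21, gcd(2,21)=1 -> changes
  Option C: v=61, gcd(2,61)=1 -> changes
  Option D: v=64, gcd(2,64)=2 -> preserves
  Option E: v=17, gcd(2,17)=1 -> changes

Answer: A D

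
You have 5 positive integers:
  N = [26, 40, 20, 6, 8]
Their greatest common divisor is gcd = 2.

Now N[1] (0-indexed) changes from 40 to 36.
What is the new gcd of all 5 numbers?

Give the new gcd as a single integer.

Numbers: [26, 40, 20, 6, 8], gcd = 2
Change: index 1, 40 -> 36
gcd of the OTHER numbers (without index 1): gcd([26, 20, 6, 8]) = 2
New gcd = gcd(g_others, new_val) = gcd(2, 36) = 2

Answer: 2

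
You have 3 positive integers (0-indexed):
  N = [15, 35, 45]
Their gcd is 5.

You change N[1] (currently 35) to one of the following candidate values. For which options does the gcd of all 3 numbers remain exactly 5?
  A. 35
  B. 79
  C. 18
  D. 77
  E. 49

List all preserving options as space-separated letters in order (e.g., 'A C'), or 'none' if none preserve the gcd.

Answer: A

Derivation:
Old gcd = 5; gcd of others (without N[1]) = 15
New gcd for candidate v: gcd(15, v). Preserves old gcd iff gcd(15, v) = 5.
  Option A: v=35, gcd(15,35)=5 -> preserves
  Option B: v=79, gcd(15,79)=1 -> changes
  Option C: v=18, gcd(15,18)=3 -> changes
  Option D: v=77, gcd(15,77)=1 -> changes
  Option E: v=49, gcd(15,49)=1 -> changes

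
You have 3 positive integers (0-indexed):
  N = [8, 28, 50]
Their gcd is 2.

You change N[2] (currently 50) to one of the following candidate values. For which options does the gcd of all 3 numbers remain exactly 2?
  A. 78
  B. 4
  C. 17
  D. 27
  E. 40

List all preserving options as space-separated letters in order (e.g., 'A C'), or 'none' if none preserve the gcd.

Old gcd = 2; gcd of others (without N[2]) = 4
New gcd for candidate v: gcd(4, v). Preserves old gcd iff gcd(4, v) = 2.
  Option A: v=78, gcd(4,78)=2 -> preserves
  Option B: v=4, gcd(4,4)=4 -> changes
  Option C: v=17, gcd(4,17)=1 -> changes
  Option D: v=27, gcd(4,27)=1 -> changes
  Option E: v=40, gcd(4,40)=4 -> changes

Answer: A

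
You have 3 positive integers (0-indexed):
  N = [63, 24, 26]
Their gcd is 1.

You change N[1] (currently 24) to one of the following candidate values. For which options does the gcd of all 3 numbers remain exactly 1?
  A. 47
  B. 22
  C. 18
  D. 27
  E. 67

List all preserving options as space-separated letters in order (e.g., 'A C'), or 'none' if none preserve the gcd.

Old gcd = 1; gcd of others (without N[1]) = 1
New gcd for candidate v: gcd(1, v). Preserves old gcd iff gcd(1, v) = 1.
  Option A: v=47, gcd(1,47)=1 -> preserves
  Option B: v=22, gcd(1,22)=1 -> preserves
  Option C: v=18, gcd(1,18)=1 -> preserves
  Option D: v=27, gcd(1,27)=1 -> preserves
  Option E: v=67, gcd(1,67)=1 -> preserves

Answer: A B C D E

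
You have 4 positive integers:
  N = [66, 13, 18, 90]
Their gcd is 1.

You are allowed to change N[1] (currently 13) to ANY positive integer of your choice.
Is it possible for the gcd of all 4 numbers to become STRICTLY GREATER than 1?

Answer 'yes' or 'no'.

Answer: yes

Derivation:
Current gcd = 1
gcd of all OTHER numbers (without N[1]=13): gcd([66, 18, 90]) = 6
The new gcd after any change is gcd(6, new_value).
This can be at most 6.
Since 6 > old gcd 1, the gcd CAN increase (e.g., set N[1] = 6).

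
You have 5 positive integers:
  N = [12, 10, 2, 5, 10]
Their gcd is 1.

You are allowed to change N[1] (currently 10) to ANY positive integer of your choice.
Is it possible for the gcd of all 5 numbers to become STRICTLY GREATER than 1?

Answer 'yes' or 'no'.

Answer: no

Derivation:
Current gcd = 1
gcd of all OTHER numbers (without N[1]=10): gcd([12, 2, 5, 10]) = 1
The new gcd after any change is gcd(1, new_value).
This can be at most 1.
Since 1 = old gcd 1, the gcd can only stay the same or decrease.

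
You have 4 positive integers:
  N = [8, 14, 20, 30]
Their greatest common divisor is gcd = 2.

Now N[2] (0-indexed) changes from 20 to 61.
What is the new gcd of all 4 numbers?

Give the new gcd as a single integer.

Answer: 1

Derivation:
Numbers: [8, 14, 20, 30], gcd = 2
Change: index 2, 20 -> 61
gcd of the OTHER numbers (without index 2): gcd([8, 14, 30]) = 2
New gcd = gcd(g_others, new_val) = gcd(2, 61) = 1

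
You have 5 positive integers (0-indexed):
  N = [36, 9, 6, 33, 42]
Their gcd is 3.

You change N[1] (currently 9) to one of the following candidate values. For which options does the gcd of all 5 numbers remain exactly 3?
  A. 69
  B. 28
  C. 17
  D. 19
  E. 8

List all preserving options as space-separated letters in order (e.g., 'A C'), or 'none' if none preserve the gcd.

Old gcd = 3; gcd of others (without N[1]) = 3
New gcd for candidate v: gcd(3, v). Preserves old gcd iff gcd(3, v) = 3.
  Option A: v=69, gcd(3,69)=3 -> preserves
  Option B: v=28, gcd(3,28)=1 -> changes
  Option C: v=17, gcd(3,17)=1 -> changes
  Option D: v=19, gcd(3,19)=1 -> changes
  Option E: v=8, gcd(3,8)=1 -> changes

Answer: A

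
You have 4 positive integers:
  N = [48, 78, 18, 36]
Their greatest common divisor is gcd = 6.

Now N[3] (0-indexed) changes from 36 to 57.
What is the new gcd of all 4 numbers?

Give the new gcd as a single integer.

Numbers: [48, 78, 18, 36], gcd = 6
Change: index 3, 36 -> 57
gcd of the OTHER numbers (without index 3): gcd([48, 78, 18]) = 6
New gcd = gcd(g_others, new_val) = gcd(6, 57) = 3

Answer: 3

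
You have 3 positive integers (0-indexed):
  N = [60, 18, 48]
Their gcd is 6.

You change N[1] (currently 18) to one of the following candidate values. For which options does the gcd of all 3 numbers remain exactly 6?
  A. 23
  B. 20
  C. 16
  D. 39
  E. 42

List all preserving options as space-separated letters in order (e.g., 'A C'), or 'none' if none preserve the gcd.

Answer: E

Derivation:
Old gcd = 6; gcd of others (without N[1]) = 12
New gcd for candidate v: gcd(12, v). Preserves old gcd iff gcd(12, v) = 6.
  Option A: v=23, gcd(12,23)=1 -> changes
  Option B: v=20, gcd(12,20)=4 -> changes
  Option C: v=16, gcd(12,16)=4 -> changes
  Option D: v=39, gcd(12,39)=3 -> changes
  Option E: v=42, gcd(12,42)=6 -> preserves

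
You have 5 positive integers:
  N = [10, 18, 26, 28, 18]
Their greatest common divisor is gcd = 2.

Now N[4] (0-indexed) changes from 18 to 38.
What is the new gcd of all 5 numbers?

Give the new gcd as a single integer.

Numbers: [10, 18, 26, 28, 18], gcd = 2
Change: index 4, 18 -> 38
gcd of the OTHER numbers (without index 4): gcd([10, 18, 26, 28]) = 2
New gcd = gcd(g_others, new_val) = gcd(2, 38) = 2

Answer: 2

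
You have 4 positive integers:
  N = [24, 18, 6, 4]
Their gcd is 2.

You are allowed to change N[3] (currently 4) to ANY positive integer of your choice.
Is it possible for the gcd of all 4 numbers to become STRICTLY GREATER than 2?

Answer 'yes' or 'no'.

Answer: yes

Derivation:
Current gcd = 2
gcd of all OTHER numbers (without N[3]=4): gcd([24, 18, 6]) = 6
The new gcd after any change is gcd(6, new_value).
This can be at most 6.
Since 6 > old gcd 2, the gcd CAN increase (e.g., set N[3] = 6).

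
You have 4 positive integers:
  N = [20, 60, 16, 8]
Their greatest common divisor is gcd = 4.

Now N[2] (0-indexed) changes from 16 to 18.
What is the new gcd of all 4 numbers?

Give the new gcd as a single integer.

Answer: 2

Derivation:
Numbers: [20, 60, 16, 8], gcd = 4
Change: index 2, 16 -> 18
gcd of the OTHER numbers (without index 2): gcd([20, 60, 8]) = 4
New gcd = gcd(g_others, new_val) = gcd(4, 18) = 2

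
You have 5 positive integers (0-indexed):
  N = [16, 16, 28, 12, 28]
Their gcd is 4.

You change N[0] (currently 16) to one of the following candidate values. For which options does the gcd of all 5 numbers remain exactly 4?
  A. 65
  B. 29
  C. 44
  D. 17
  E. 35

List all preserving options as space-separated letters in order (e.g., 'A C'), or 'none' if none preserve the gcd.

Answer: C

Derivation:
Old gcd = 4; gcd of others (without N[0]) = 4
New gcd for candidate v: gcd(4, v). Preserves old gcd iff gcd(4, v) = 4.
  Option A: v=65, gcd(4,65)=1 -> changes
  Option B: v=29, gcd(4,29)=1 -> changes
  Option C: v=44, gcd(4,44)=4 -> preserves
  Option D: v=17, gcd(4,17)=1 -> changes
  Option E: v=35, gcd(4,35)=1 -> changes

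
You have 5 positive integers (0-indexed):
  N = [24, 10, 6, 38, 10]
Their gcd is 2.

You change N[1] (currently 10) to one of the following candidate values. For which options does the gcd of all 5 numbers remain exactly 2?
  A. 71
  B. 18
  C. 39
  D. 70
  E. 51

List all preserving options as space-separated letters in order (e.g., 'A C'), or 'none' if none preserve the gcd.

Old gcd = 2; gcd of others (without N[1]) = 2
New gcd for candidate v: gcd(2, v). Preserves old gcd iff gcd(2, v) = 2.
  Option A: v=71, gcd(2,71)=1 -> changes
  Option B: v=18, gcd(2,18)=2 -> preserves
  Option C: v=39, gcd(2,39)=1 -> changes
  Option D: v=70, gcd(2,70)=2 -> preserves
  Option E: v=51, gcd(2,51)=1 -> changes

Answer: B D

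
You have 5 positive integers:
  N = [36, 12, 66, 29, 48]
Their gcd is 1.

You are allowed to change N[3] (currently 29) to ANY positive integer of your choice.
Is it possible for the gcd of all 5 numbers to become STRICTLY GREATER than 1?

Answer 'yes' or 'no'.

Answer: yes

Derivation:
Current gcd = 1
gcd of all OTHER numbers (without N[3]=29): gcd([36, 12, 66, 48]) = 6
The new gcd after any change is gcd(6, new_value).
This can be at most 6.
Since 6 > old gcd 1, the gcd CAN increase (e.g., set N[3] = 6).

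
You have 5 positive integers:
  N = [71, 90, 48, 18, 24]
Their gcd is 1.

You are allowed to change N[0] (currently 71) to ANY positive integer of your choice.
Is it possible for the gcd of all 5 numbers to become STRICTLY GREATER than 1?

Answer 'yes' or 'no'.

Current gcd = 1
gcd of all OTHER numbers (without N[0]=71): gcd([90, 48, 18, 24]) = 6
The new gcd after any change is gcd(6, new_value).
This can be at most 6.
Since 6 > old gcd 1, the gcd CAN increase (e.g., set N[0] = 6).

Answer: yes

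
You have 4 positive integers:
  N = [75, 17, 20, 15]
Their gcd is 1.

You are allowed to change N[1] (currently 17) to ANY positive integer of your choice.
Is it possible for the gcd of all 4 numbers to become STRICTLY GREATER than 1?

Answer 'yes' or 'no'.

Answer: yes

Derivation:
Current gcd = 1
gcd of all OTHER numbers (without N[1]=17): gcd([75, 20, 15]) = 5
The new gcd after any change is gcd(5, new_value).
This can be at most 5.
Since 5 > old gcd 1, the gcd CAN increase (e.g., set N[1] = 5).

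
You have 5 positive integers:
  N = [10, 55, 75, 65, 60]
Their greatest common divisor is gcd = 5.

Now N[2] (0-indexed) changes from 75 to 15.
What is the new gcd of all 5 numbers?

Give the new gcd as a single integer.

Answer: 5

Derivation:
Numbers: [10, 55, 75, 65, 60], gcd = 5
Change: index 2, 75 -> 15
gcd of the OTHER numbers (without index 2): gcd([10, 55, 65, 60]) = 5
New gcd = gcd(g_others, new_val) = gcd(5, 15) = 5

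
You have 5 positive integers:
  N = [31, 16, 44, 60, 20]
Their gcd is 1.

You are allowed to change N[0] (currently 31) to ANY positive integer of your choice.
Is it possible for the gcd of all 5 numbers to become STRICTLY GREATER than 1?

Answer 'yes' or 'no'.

Current gcd = 1
gcd of all OTHER numbers (without N[0]=31): gcd([16, 44, 60, 20]) = 4
The new gcd after any change is gcd(4, new_value).
This can be at most 4.
Since 4 > old gcd 1, the gcd CAN increase (e.g., set N[0] = 4).

Answer: yes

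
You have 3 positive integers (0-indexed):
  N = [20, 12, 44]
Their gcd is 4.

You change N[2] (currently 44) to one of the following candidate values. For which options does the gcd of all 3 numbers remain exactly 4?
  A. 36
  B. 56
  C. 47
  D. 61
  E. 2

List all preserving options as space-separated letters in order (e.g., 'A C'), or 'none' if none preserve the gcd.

Old gcd = 4; gcd of others (without N[2]) = 4
New gcd for candidate v: gcd(4, v). Preserves old gcd iff gcd(4, v) = 4.
  Option A: v=36, gcd(4,36)=4 -> preserves
  Option B: v=56, gcd(4,56)=4 -> preserves
  Option C: v=47, gcd(4,47)=1 -> changes
  Option D: v=61, gcd(4,61)=1 -> changes
  Option E: v=2, gcd(4,2)=2 -> changes

Answer: A B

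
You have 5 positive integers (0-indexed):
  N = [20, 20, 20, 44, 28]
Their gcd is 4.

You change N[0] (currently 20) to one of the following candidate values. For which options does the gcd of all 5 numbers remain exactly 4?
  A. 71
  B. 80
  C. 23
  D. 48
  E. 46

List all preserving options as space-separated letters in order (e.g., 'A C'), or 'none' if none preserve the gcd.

Answer: B D

Derivation:
Old gcd = 4; gcd of others (without N[0]) = 4
New gcd for candidate v: gcd(4, v). Preserves old gcd iff gcd(4, v) = 4.
  Option A: v=71, gcd(4,71)=1 -> changes
  Option B: v=80, gcd(4,80)=4 -> preserves
  Option C: v=23, gcd(4,23)=1 -> changes
  Option D: v=48, gcd(4,48)=4 -> preserves
  Option E: v=46, gcd(4,46)=2 -> changes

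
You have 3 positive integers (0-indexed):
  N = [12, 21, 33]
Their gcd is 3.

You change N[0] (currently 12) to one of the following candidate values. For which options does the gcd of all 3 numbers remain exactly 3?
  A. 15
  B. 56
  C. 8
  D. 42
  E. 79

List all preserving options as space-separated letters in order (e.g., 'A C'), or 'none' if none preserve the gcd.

Answer: A D

Derivation:
Old gcd = 3; gcd of others (without N[0]) = 3
New gcd for candidate v: gcd(3, v). Preserves old gcd iff gcd(3, v) = 3.
  Option A: v=15, gcd(3,15)=3 -> preserves
  Option B: v=56, gcd(3,56)=1 -> changes
  Option C: v=8, gcd(3,8)=1 -> changes
  Option D: v=42, gcd(3,42)=3 -> preserves
  Option E: v=79, gcd(3,79)=1 -> changes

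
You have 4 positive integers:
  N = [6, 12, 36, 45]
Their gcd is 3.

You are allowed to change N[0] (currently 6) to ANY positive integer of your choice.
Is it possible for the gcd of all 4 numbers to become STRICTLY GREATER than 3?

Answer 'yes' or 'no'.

Answer: no

Derivation:
Current gcd = 3
gcd of all OTHER numbers (without N[0]=6): gcd([12, 36, 45]) = 3
The new gcd after any change is gcd(3, new_value).
This can be at most 3.
Since 3 = old gcd 3, the gcd can only stay the same or decrease.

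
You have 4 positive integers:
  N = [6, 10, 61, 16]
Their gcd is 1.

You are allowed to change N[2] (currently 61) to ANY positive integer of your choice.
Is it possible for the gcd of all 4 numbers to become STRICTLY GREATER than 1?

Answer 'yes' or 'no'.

Current gcd = 1
gcd of all OTHER numbers (without N[2]=61): gcd([6, 10, 16]) = 2
The new gcd after any change is gcd(2, new_value).
This can be at most 2.
Since 2 > old gcd 1, the gcd CAN increase (e.g., set N[2] = 2).

Answer: yes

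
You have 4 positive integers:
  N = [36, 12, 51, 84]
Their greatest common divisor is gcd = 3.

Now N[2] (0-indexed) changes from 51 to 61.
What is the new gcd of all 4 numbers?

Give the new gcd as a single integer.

Answer: 1

Derivation:
Numbers: [36, 12, 51, 84], gcd = 3
Change: index 2, 51 -> 61
gcd of the OTHER numbers (without index 2): gcd([36, 12, 84]) = 12
New gcd = gcd(g_others, new_val) = gcd(12, 61) = 1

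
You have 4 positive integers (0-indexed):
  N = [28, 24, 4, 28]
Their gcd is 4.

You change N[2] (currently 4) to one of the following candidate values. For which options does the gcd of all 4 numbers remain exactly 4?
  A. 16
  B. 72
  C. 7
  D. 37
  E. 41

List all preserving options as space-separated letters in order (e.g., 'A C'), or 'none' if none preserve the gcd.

Old gcd = 4; gcd of others (without N[2]) = 4
New gcd for candidate v: gcd(4, v). Preserves old gcd iff gcd(4, v) = 4.
  Option A: v=16, gcd(4,16)=4 -> preserves
  Option B: v=72, gcd(4,72)=4 -> preserves
  Option C: v=7, gcd(4,7)=1 -> changes
  Option D: v=37, gcd(4,37)=1 -> changes
  Option E: v=41, gcd(4,41)=1 -> changes

Answer: A B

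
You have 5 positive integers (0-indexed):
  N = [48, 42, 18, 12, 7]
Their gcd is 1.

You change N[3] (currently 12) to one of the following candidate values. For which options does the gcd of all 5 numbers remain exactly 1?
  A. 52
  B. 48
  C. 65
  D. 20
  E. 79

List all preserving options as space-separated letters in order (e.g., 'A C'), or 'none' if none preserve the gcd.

Old gcd = 1; gcd of others (without N[3]) = 1
New gcd for candidate v: gcd(1, v). Preserves old gcd iff gcd(1, v) = 1.
  Option A: v=52, gcd(1,52)=1 -> preserves
  Option B: v=48, gcd(1,48)=1 -> preserves
  Option C: v=65, gcd(1,65)=1 -> preserves
  Option D: v=20, gcd(1,20)=1 -> preserves
  Option E: v=79, gcd(1,79)=1 -> preserves

Answer: A B C D E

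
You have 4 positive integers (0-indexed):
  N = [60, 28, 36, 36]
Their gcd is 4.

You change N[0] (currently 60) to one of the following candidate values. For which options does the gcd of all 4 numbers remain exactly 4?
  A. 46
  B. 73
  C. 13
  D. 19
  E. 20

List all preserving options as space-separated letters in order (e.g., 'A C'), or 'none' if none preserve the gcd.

Old gcd = 4; gcd of others (without N[0]) = 4
New gcd for candidate v: gcd(4, v). Preserves old gcd iff gcd(4, v) = 4.
  Option A: v=46, gcd(4,46)=2 -> changes
  Option B: v=73, gcd(4,73)=1 -> changes
  Option C: v=13, gcd(4,13)=1 -> changes
  Option D: v=19, gcd(4,19)=1 -> changes
  Option E: v=20, gcd(4,20)=4 -> preserves

Answer: E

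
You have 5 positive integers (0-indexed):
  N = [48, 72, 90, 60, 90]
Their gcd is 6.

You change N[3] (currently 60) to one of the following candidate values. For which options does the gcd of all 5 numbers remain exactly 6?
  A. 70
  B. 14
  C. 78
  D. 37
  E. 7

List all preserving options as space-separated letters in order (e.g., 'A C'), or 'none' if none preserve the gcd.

Answer: C

Derivation:
Old gcd = 6; gcd of others (without N[3]) = 6
New gcd for candidate v: gcd(6, v). Preserves old gcd iff gcd(6, v) = 6.
  Option A: v=70, gcd(6,70)=2 -> changes
  Option B: v=14, gcd(6,14)=2 -> changes
  Option C: v=78, gcd(6,78)=6 -> preserves
  Option D: v=37, gcd(6,37)=1 -> changes
  Option E: v=7, gcd(6,7)=1 -> changes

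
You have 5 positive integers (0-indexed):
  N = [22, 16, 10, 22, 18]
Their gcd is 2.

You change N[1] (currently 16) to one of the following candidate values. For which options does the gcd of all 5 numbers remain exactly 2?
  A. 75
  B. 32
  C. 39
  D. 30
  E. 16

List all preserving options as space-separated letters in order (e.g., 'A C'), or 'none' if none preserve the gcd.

Answer: B D E

Derivation:
Old gcd = 2; gcd of others (without N[1]) = 2
New gcd for candidate v: gcd(2, v). Preserves old gcd iff gcd(2, v) = 2.
  Option A: v=75, gcd(2,75)=1 -> changes
  Option B: v=32, gcd(2,32)=2 -> preserves
  Option C: v=39, gcd(2,39)=1 -> changes
  Option D: v=30, gcd(2,30)=2 -> preserves
  Option E: v=16, gcd(2,16)=2 -> preserves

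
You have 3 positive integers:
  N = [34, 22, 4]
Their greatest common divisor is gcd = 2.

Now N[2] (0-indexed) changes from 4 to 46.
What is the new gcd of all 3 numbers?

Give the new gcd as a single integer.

Numbers: [34, 22, 4], gcd = 2
Change: index 2, 4 -> 46
gcd of the OTHER numbers (without index 2): gcd([34, 22]) = 2
New gcd = gcd(g_others, new_val) = gcd(2, 46) = 2

Answer: 2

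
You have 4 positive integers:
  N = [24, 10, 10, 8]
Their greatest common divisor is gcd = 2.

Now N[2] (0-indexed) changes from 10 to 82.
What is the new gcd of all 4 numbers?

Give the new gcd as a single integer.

Answer: 2

Derivation:
Numbers: [24, 10, 10, 8], gcd = 2
Change: index 2, 10 -> 82
gcd of the OTHER numbers (without index 2): gcd([24, 10, 8]) = 2
New gcd = gcd(g_others, new_val) = gcd(2, 82) = 2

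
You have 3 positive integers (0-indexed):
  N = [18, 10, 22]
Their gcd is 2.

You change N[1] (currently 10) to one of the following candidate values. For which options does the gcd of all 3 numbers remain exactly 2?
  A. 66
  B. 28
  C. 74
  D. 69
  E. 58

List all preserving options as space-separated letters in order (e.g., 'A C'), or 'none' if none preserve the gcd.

Answer: A B C E

Derivation:
Old gcd = 2; gcd of others (without N[1]) = 2
New gcd for candidate v: gcd(2, v). Preserves old gcd iff gcd(2, v) = 2.
  Option A: v=66, gcd(2,66)=2 -> preserves
  Option B: v=28, gcd(2,28)=2 -> preserves
  Option C: v=74, gcd(2,74)=2 -> preserves
  Option D: v=69, gcd(2,69)=1 -> changes
  Option E: v=58, gcd(2,58)=2 -> preserves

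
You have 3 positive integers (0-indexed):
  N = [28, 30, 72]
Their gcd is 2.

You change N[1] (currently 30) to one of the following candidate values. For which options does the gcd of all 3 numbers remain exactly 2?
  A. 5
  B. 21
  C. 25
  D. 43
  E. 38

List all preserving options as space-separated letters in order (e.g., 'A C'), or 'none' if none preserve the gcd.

Old gcd = 2; gcd of others (without N[1]) = 4
New gcd for candidate v: gcd(4, v). Preserves old gcd iff gcd(4, v) = 2.
  Option A: v=5, gcd(4,5)=1 -> changes
  Option B: v=21, gcd(4,21)=1 -> changes
  Option C: v=25, gcd(4,25)=1 -> changes
  Option D: v=43, gcd(4,43)=1 -> changes
  Option E: v=38, gcd(4,38)=2 -> preserves

Answer: E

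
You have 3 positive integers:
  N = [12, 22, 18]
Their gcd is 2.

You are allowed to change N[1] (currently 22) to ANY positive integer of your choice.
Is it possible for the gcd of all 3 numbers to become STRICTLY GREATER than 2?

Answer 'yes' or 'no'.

Current gcd = 2
gcd of all OTHER numbers (without N[1]=22): gcd([12, 18]) = 6
The new gcd after any change is gcd(6, new_value).
This can be at most 6.
Since 6 > old gcd 2, the gcd CAN increase (e.g., set N[1] = 6).

Answer: yes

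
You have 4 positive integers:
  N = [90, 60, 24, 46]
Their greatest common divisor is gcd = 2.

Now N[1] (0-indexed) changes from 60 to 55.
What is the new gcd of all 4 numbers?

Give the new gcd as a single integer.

Answer: 1

Derivation:
Numbers: [90, 60, 24, 46], gcd = 2
Change: index 1, 60 -> 55
gcd of the OTHER numbers (without index 1): gcd([90, 24, 46]) = 2
New gcd = gcd(g_others, new_val) = gcd(2, 55) = 1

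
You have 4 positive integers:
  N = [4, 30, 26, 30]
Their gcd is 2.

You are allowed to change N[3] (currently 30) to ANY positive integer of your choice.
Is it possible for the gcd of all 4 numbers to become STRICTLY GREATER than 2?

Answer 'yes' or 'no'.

Answer: no

Derivation:
Current gcd = 2
gcd of all OTHER numbers (without N[3]=30): gcd([4, 30, 26]) = 2
The new gcd after any change is gcd(2, new_value).
This can be at most 2.
Since 2 = old gcd 2, the gcd can only stay the same or decrease.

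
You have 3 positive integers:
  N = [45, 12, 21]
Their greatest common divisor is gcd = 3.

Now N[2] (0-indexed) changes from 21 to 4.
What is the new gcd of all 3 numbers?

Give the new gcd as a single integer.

Answer: 1

Derivation:
Numbers: [45, 12, 21], gcd = 3
Change: index 2, 21 -> 4
gcd of the OTHER numbers (without index 2): gcd([45, 12]) = 3
New gcd = gcd(g_others, new_val) = gcd(3, 4) = 1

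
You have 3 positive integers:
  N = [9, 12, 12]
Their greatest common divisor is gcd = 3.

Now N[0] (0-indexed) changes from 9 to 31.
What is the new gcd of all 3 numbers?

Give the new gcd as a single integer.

Numbers: [9, 12, 12], gcd = 3
Change: index 0, 9 -> 31
gcd of the OTHER numbers (without index 0): gcd([12, 12]) = 12
New gcd = gcd(g_others, new_val) = gcd(12, 31) = 1

Answer: 1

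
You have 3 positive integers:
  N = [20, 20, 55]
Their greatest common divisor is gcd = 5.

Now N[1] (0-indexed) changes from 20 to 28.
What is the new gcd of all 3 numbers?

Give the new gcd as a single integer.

Numbers: [20, 20, 55], gcd = 5
Change: index 1, 20 -> 28
gcd of the OTHER numbers (without index 1): gcd([20, 55]) = 5
New gcd = gcd(g_others, new_val) = gcd(5, 28) = 1

Answer: 1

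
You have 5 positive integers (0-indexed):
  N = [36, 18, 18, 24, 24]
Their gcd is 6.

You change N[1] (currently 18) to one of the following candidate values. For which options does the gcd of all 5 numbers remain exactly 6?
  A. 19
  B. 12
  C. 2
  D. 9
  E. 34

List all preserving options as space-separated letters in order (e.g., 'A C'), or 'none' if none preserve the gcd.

Old gcd = 6; gcd of others (without N[1]) = 6
New gcd for candidate v: gcd(6, v). Preserves old gcd iff gcd(6, v) = 6.
  Option A: v=19, gcd(6,19)=1 -> changes
  Option B: v=12, gcd(6,12)=6 -> preserves
  Option C: v=2, gcd(6,2)=2 -> changes
  Option D: v=9, gcd(6,9)=3 -> changes
  Option E: v=34, gcd(6,34)=2 -> changes

Answer: B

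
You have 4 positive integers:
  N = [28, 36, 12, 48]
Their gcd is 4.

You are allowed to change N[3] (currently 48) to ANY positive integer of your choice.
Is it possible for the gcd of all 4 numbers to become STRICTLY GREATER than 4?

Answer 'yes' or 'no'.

Current gcd = 4
gcd of all OTHER numbers (without N[3]=48): gcd([28, 36, 12]) = 4
The new gcd after any change is gcd(4, new_value).
This can be at most 4.
Since 4 = old gcd 4, the gcd can only stay the same or decrease.

Answer: no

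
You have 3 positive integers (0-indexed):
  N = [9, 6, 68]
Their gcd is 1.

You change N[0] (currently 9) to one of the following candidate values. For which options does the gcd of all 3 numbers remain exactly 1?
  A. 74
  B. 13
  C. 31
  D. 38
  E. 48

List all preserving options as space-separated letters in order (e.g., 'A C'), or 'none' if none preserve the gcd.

Answer: B C

Derivation:
Old gcd = 1; gcd of others (without N[0]) = 2
New gcd for candidate v: gcd(2, v). Preserves old gcd iff gcd(2, v) = 1.
  Option A: v=74, gcd(2,74)=2 -> changes
  Option B: v=13, gcd(2,13)=1 -> preserves
  Option C: v=31, gcd(2,31)=1 -> preserves
  Option D: v=38, gcd(2,38)=2 -> changes
  Option E: v=48, gcd(2,48)=2 -> changes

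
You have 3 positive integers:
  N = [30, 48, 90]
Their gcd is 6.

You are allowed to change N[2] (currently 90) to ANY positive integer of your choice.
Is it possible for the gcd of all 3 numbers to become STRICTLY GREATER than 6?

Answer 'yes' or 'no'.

Answer: no

Derivation:
Current gcd = 6
gcd of all OTHER numbers (without N[2]=90): gcd([30, 48]) = 6
The new gcd after any change is gcd(6, new_value).
This can be at most 6.
Since 6 = old gcd 6, the gcd can only stay the same or decrease.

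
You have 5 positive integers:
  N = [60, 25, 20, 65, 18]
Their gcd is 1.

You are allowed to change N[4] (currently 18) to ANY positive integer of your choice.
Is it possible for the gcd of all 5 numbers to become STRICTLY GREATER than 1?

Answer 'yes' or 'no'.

Current gcd = 1
gcd of all OTHER numbers (without N[4]=18): gcd([60, 25, 20, 65]) = 5
The new gcd after any change is gcd(5, new_value).
This can be at most 5.
Since 5 > old gcd 1, the gcd CAN increase (e.g., set N[4] = 5).

Answer: yes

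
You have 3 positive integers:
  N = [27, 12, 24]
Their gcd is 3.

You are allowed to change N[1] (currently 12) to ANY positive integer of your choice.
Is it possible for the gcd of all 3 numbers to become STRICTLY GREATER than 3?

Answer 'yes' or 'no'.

Current gcd = 3
gcd of all OTHER numbers (without N[1]=12): gcd([27, 24]) = 3
The new gcd after any change is gcd(3, new_value).
This can be at most 3.
Since 3 = old gcd 3, the gcd can only stay the same or decrease.

Answer: no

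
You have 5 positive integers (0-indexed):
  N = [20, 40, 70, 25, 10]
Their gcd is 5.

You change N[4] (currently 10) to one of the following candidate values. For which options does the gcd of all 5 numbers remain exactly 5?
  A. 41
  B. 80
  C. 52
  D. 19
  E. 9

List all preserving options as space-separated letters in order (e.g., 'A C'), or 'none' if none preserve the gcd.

Old gcd = 5; gcd of others (without N[4]) = 5
New gcd for candidate v: gcd(5, v). Preserves old gcd iff gcd(5, v) = 5.
  Option A: v=41, gcd(5,41)=1 -> changes
  Option B: v=80, gcd(5,80)=5 -> preserves
  Option C: v=52, gcd(5,52)=1 -> changes
  Option D: v=19, gcd(5,19)=1 -> changes
  Option E: v=9, gcd(5,9)=1 -> changes

Answer: B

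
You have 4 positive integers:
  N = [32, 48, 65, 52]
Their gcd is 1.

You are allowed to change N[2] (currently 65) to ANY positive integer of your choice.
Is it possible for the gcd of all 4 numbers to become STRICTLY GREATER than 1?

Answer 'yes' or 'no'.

Answer: yes

Derivation:
Current gcd = 1
gcd of all OTHER numbers (without N[2]=65): gcd([32, 48, 52]) = 4
The new gcd after any change is gcd(4, new_value).
This can be at most 4.
Since 4 > old gcd 1, the gcd CAN increase (e.g., set N[2] = 4).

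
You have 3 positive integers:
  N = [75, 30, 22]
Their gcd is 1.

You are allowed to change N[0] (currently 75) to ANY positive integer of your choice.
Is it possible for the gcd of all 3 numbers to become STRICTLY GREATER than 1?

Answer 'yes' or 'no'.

Current gcd = 1
gcd of all OTHER numbers (without N[0]=75): gcd([30, 22]) = 2
The new gcd after any change is gcd(2, new_value).
This can be at most 2.
Since 2 > old gcd 1, the gcd CAN increase (e.g., set N[0] = 2).

Answer: yes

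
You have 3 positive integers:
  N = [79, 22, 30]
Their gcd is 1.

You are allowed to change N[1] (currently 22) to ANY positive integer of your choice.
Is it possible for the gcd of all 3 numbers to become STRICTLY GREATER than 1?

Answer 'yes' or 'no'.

Answer: no

Derivation:
Current gcd = 1
gcd of all OTHER numbers (without N[1]=22): gcd([79, 30]) = 1
The new gcd after any change is gcd(1, new_value).
This can be at most 1.
Since 1 = old gcd 1, the gcd can only stay the same or decrease.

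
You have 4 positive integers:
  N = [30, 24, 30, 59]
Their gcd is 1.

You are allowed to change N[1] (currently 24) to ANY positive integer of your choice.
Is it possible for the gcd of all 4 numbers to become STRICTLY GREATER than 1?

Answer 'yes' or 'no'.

Answer: no

Derivation:
Current gcd = 1
gcd of all OTHER numbers (without N[1]=24): gcd([30, 30, 59]) = 1
The new gcd after any change is gcd(1, new_value).
This can be at most 1.
Since 1 = old gcd 1, the gcd can only stay the same or decrease.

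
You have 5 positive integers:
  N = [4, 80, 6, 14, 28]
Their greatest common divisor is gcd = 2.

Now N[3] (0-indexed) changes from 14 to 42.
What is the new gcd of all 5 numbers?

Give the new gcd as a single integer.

Numbers: [4, 80, 6, 14, 28], gcd = 2
Change: index 3, 14 -> 42
gcd of the OTHER numbers (without index 3): gcd([4, 80, 6, 28]) = 2
New gcd = gcd(g_others, new_val) = gcd(2, 42) = 2

Answer: 2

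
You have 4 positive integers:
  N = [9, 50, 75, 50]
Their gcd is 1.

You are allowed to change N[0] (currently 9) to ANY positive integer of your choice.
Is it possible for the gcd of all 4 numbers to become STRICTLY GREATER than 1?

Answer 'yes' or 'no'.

Answer: yes

Derivation:
Current gcd = 1
gcd of all OTHER numbers (without N[0]=9): gcd([50, 75, 50]) = 25
The new gcd after any change is gcd(25, new_value).
This can be at most 25.
Since 25 > old gcd 1, the gcd CAN increase (e.g., set N[0] = 25).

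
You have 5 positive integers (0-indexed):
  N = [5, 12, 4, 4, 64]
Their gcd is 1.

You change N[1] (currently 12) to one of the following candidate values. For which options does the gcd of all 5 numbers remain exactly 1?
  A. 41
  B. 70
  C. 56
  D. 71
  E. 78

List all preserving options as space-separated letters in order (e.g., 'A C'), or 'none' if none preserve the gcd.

Answer: A B C D E

Derivation:
Old gcd = 1; gcd of others (without N[1]) = 1
New gcd for candidate v: gcd(1, v). Preserves old gcd iff gcd(1, v) = 1.
  Option A: v=41, gcd(1,41)=1 -> preserves
  Option B: v=70, gcd(1,70)=1 -> preserves
  Option C: v=56, gcd(1,56)=1 -> preserves
  Option D: v=71, gcd(1,71)=1 -> preserves
  Option E: v=78, gcd(1,78)=1 -> preserves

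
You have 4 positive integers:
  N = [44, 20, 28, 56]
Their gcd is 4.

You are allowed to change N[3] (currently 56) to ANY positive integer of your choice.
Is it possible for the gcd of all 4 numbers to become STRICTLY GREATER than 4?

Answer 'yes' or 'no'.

Answer: no

Derivation:
Current gcd = 4
gcd of all OTHER numbers (without N[3]=56): gcd([44, 20, 28]) = 4
The new gcd after any change is gcd(4, new_value).
This can be at most 4.
Since 4 = old gcd 4, the gcd can only stay the same or decrease.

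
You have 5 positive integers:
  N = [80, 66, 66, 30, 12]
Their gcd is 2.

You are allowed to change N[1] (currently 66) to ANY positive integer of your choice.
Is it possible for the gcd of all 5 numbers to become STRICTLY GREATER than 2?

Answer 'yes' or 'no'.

Answer: no

Derivation:
Current gcd = 2
gcd of all OTHER numbers (without N[1]=66): gcd([80, 66, 30, 12]) = 2
The new gcd after any change is gcd(2, new_value).
This can be at most 2.
Since 2 = old gcd 2, the gcd can only stay the same or decrease.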